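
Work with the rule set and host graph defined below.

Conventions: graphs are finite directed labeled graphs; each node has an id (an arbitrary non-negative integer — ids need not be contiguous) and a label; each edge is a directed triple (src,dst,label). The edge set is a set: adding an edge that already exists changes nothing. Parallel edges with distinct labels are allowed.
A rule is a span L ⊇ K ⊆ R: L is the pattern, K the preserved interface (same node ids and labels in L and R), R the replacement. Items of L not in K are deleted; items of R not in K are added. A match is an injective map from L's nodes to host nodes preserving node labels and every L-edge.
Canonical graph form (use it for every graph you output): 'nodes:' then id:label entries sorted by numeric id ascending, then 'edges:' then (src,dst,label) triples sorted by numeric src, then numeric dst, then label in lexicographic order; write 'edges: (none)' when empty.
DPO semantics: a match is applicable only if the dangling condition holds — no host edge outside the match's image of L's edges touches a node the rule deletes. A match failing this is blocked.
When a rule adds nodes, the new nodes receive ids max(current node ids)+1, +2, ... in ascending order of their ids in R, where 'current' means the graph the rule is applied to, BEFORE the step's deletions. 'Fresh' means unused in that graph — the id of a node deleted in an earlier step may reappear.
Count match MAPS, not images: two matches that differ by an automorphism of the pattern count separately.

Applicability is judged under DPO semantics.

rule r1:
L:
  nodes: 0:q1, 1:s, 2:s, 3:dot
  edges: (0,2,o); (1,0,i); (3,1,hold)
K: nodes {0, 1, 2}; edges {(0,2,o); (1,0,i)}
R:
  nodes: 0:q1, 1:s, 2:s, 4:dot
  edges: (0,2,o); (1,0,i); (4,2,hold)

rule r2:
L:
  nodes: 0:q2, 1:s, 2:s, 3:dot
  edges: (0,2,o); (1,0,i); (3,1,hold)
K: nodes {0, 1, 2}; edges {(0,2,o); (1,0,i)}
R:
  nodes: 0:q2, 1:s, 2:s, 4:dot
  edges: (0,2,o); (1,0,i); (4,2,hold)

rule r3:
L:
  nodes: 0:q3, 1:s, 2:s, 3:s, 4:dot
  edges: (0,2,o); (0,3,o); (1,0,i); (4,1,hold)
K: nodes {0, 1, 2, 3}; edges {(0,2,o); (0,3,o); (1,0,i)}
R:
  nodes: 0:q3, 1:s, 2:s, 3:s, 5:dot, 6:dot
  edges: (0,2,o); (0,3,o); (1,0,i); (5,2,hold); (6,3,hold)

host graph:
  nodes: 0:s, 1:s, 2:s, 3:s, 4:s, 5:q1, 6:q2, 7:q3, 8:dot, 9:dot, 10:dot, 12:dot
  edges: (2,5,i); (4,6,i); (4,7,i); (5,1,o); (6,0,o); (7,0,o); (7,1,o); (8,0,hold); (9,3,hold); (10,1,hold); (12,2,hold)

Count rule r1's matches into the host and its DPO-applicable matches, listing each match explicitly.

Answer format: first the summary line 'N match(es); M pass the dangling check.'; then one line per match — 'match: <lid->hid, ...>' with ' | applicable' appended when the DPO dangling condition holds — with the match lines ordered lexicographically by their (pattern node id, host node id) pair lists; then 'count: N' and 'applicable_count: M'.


1 match(es); 1 pass the dangling check.
match: 0->5, 1->2, 2->1, 3->12 | applicable
count: 1
applicable_count: 1


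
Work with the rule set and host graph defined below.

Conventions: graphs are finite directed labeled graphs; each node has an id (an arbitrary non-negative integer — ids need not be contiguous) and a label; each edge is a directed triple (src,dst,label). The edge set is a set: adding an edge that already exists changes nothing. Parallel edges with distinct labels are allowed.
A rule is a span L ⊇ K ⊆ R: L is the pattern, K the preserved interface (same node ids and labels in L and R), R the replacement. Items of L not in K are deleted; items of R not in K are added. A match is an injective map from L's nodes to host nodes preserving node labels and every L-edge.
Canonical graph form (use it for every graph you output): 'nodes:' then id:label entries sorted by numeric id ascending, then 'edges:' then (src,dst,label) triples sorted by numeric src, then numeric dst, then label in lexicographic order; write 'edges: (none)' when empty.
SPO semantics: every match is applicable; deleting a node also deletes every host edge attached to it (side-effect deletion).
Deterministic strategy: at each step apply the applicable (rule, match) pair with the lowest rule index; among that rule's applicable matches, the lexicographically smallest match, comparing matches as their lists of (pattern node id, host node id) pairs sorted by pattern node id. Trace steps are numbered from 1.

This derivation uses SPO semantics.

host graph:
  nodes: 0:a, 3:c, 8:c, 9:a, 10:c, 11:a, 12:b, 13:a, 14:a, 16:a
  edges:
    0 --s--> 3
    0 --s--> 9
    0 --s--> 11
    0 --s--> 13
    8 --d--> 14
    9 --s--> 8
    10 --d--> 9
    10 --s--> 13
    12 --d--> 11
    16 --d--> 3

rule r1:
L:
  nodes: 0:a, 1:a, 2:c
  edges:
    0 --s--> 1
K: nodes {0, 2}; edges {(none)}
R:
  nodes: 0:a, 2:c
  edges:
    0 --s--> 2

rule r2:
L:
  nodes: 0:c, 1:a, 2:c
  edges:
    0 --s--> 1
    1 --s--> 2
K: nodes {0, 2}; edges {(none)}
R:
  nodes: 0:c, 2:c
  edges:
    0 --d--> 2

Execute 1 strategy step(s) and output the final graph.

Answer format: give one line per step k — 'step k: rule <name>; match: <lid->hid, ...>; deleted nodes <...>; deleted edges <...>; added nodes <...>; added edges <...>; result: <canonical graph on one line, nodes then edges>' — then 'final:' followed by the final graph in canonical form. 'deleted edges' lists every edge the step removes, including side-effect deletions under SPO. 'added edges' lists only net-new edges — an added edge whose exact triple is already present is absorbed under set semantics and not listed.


step 1: rule r1; match: 0->0, 1->9, 2->3; deleted nodes 9; deleted edges (0,9,s); (9,8,s); (10,9,d); added nodes (none); added edges (none); result: nodes: 0:a, 3:c, 8:c, 10:c, 11:a, 12:b, 13:a, 14:a, 16:a edges: (0,3,s); (0,11,s); (0,13,s); (8,14,d); (10,13,s); (12,11,d); (16,3,d)
final:
nodes: 0:a, 3:c, 8:c, 10:c, 11:a, 12:b, 13:a, 14:a, 16:a
edges: (0,3,s); (0,11,s); (0,13,s); (8,14,d); (10,13,s); (12,11,d); (16,3,d)


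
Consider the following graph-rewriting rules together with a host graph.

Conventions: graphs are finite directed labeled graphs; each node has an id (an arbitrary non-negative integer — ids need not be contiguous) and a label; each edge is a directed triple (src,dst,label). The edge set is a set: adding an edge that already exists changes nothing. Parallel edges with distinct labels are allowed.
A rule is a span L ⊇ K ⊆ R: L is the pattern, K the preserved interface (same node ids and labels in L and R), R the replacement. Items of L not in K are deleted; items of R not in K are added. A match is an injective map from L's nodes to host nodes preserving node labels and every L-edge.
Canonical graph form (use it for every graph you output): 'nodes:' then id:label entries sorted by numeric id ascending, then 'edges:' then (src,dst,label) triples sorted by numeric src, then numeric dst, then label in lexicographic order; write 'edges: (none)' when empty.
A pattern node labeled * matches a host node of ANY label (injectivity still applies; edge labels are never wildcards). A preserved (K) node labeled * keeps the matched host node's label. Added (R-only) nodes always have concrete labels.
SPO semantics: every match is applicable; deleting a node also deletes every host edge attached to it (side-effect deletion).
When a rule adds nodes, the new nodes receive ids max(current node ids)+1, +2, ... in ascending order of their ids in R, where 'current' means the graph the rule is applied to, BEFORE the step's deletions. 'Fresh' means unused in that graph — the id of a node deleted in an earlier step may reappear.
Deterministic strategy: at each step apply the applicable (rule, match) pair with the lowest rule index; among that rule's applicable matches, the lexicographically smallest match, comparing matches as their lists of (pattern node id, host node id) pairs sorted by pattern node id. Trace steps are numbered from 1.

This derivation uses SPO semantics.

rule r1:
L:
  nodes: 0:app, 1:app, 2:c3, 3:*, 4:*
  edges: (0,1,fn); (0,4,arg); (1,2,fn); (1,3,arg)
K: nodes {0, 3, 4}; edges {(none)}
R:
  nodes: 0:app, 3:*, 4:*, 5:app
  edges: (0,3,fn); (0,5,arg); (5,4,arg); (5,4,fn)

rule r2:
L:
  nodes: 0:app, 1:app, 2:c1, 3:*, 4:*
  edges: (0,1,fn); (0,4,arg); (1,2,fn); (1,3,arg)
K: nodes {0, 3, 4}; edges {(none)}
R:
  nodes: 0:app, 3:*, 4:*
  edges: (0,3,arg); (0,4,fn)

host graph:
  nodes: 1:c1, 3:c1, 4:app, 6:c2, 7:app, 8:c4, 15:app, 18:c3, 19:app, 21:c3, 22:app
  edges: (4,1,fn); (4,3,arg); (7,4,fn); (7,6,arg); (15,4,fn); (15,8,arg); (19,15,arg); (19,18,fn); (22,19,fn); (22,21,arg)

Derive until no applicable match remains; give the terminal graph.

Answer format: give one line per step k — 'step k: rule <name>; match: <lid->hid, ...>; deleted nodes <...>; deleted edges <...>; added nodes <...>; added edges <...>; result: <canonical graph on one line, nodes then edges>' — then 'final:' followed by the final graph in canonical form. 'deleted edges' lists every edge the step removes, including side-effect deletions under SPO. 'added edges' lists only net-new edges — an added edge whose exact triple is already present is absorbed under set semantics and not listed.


step 1: rule r1; match: 0->22, 1->19, 2->18, 3->15, 4->21; deleted nodes 18, 19; deleted edges (19,15,arg); (19,18,fn); (22,19,fn); (22,21,arg); added nodes 23; added edges (22,15,fn); (22,23,arg); (23,21,arg); (23,21,fn); result: nodes: 1:c1, 3:c1, 4:app, 6:c2, 7:app, 8:c4, 15:app, 21:c3, 22:app, 23:app edges: (4,1,fn); (4,3,arg); (7,4,fn); (7,6,arg); (15,4,fn); (15,8,arg); (22,15,fn); (22,23,arg); (23,21,arg); (23,21,fn)
step 2: rule r2; match: 0->7, 1->4, 2->1, 3->3, 4->6; deleted nodes 1, 4; deleted edges (4,1,fn); (4,3,arg); (7,4,fn); (7,6,arg); (15,4,fn); added nodes (none); added edges (7,3,arg); (7,6,fn); result: nodes: 3:c1, 6:c2, 7:app, 8:c4, 15:app, 21:c3, 22:app, 23:app edges: (7,3,arg); (7,6,fn); (15,8,arg); (22,15,fn); (22,23,arg); (23,21,arg); (23,21,fn)
final:
nodes: 3:c1, 6:c2, 7:app, 8:c4, 15:app, 21:c3, 22:app, 23:app
edges: (7,3,arg); (7,6,fn); (15,8,arg); (22,15,fn); (22,23,arg); (23,21,arg); (23,21,fn)


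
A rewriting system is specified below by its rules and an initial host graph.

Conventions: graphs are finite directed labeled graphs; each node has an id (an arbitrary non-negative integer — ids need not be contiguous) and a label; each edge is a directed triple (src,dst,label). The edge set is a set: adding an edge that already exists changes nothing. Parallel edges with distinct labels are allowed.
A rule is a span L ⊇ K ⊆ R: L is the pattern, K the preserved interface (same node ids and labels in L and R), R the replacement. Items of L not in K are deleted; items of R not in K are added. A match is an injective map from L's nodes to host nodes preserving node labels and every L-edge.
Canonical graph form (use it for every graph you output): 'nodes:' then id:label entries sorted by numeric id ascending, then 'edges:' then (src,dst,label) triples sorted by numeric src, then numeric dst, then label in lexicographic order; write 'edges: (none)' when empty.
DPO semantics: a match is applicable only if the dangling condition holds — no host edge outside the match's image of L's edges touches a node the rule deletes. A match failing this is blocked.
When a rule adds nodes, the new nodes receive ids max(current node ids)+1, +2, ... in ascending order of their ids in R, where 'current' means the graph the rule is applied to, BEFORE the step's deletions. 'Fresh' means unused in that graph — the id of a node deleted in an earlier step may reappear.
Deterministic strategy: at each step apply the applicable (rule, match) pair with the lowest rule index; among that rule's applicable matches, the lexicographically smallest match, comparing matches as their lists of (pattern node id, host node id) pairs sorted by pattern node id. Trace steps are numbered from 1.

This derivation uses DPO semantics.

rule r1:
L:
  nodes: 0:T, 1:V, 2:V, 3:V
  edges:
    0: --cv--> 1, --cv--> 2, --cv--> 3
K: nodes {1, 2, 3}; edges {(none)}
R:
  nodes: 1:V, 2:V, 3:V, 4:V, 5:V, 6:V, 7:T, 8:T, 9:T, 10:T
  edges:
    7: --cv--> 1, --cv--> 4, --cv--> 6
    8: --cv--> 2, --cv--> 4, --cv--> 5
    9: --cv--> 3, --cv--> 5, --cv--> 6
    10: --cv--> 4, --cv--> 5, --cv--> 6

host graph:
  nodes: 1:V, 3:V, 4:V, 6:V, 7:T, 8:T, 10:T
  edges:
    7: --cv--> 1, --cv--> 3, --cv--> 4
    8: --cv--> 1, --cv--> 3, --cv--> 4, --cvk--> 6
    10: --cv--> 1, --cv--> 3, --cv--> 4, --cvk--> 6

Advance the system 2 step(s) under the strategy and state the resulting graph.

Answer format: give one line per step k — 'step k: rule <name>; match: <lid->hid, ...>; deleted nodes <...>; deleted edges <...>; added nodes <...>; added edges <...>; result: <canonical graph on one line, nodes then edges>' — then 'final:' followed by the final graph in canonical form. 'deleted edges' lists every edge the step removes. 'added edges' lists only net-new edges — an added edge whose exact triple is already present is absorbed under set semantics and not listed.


step 1: rule r1; match: 0->7, 1->1, 2->3, 3->4; deleted nodes 7; deleted edges (7,1,cv); (7,3,cv); (7,4,cv); added nodes 11, 12, 13, 14, 15, 16, 17; added edges (14,1,cv); (14,11,cv); (14,13,cv); (15,3,cv); (15,11,cv); (15,12,cv); (16,4,cv); (16,12,cv); (16,13,cv); (17,11,cv); (17,12,cv); (17,13,cv); result: nodes: 1:V, 3:V, 4:V, 6:V, 8:T, 10:T, 11:V, 12:V, 13:V, 14:T, 15:T, 16:T, 17:T edges: (8,1,cv); (8,3,cv); (8,4,cv); (8,6,cvk); (10,1,cv); (10,3,cv); (10,4,cv); (10,6,cvk); (14,1,cv); (14,11,cv); (14,13,cv); (15,3,cv); (15,11,cv); (15,12,cv); (16,4,cv); (16,12,cv); (16,13,cv); (17,11,cv); (17,12,cv); (17,13,cv)
step 2: rule r1; match: 0->14, 1->1, 2->11, 3->13; deleted nodes 14; deleted edges (14,1,cv); (14,11,cv); (14,13,cv); added nodes 18, 19, 20, 21, 22, 23, 24; added edges (21,1,cv); (21,18,cv); (21,20,cv); (22,11,cv); (22,18,cv); (22,19,cv); (23,13,cv); (23,19,cv); (23,20,cv); (24,18,cv); (24,19,cv); (24,20,cv); result: nodes: 1:V, 3:V, 4:V, 6:V, 8:T, 10:T, 11:V, 12:V, 13:V, 15:T, 16:T, 17:T, 18:V, 19:V, 20:V, 21:T, 22:T, 23:T, 24:T edges: (8,1,cv); (8,3,cv); (8,4,cv); (8,6,cvk); (10,1,cv); (10,3,cv); (10,4,cv); (10,6,cvk); (15,3,cv); (15,11,cv); (15,12,cv); (16,4,cv); (16,12,cv); (16,13,cv); (17,11,cv); (17,12,cv); (17,13,cv); (21,1,cv); (21,18,cv); (21,20,cv); (22,11,cv); (22,18,cv); (22,19,cv); (23,13,cv); (23,19,cv); (23,20,cv); (24,18,cv); (24,19,cv); (24,20,cv)
final:
nodes: 1:V, 3:V, 4:V, 6:V, 8:T, 10:T, 11:V, 12:V, 13:V, 15:T, 16:T, 17:T, 18:V, 19:V, 20:V, 21:T, 22:T, 23:T, 24:T
edges: (8,1,cv); (8,3,cv); (8,4,cv); (8,6,cvk); (10,1,cv); (10,3,cv); (10,4,cv); (10,6,cvk); (15,3,cv); (15,11,cv); (15,12,cv); (16,4,cv); (16,12,cv); (16,13,cv); (17,11,cv); (17,12,cv); (17,13,cv); (21,1,cv); (21,18,cv); (21,20,cv); (22,11,cv); (22,18,cv); (22,19,cv); (23,13,cv); (23,19,cv); (23,20,cv); (24,18,cv); (24,19,cv); (24,20,cv)


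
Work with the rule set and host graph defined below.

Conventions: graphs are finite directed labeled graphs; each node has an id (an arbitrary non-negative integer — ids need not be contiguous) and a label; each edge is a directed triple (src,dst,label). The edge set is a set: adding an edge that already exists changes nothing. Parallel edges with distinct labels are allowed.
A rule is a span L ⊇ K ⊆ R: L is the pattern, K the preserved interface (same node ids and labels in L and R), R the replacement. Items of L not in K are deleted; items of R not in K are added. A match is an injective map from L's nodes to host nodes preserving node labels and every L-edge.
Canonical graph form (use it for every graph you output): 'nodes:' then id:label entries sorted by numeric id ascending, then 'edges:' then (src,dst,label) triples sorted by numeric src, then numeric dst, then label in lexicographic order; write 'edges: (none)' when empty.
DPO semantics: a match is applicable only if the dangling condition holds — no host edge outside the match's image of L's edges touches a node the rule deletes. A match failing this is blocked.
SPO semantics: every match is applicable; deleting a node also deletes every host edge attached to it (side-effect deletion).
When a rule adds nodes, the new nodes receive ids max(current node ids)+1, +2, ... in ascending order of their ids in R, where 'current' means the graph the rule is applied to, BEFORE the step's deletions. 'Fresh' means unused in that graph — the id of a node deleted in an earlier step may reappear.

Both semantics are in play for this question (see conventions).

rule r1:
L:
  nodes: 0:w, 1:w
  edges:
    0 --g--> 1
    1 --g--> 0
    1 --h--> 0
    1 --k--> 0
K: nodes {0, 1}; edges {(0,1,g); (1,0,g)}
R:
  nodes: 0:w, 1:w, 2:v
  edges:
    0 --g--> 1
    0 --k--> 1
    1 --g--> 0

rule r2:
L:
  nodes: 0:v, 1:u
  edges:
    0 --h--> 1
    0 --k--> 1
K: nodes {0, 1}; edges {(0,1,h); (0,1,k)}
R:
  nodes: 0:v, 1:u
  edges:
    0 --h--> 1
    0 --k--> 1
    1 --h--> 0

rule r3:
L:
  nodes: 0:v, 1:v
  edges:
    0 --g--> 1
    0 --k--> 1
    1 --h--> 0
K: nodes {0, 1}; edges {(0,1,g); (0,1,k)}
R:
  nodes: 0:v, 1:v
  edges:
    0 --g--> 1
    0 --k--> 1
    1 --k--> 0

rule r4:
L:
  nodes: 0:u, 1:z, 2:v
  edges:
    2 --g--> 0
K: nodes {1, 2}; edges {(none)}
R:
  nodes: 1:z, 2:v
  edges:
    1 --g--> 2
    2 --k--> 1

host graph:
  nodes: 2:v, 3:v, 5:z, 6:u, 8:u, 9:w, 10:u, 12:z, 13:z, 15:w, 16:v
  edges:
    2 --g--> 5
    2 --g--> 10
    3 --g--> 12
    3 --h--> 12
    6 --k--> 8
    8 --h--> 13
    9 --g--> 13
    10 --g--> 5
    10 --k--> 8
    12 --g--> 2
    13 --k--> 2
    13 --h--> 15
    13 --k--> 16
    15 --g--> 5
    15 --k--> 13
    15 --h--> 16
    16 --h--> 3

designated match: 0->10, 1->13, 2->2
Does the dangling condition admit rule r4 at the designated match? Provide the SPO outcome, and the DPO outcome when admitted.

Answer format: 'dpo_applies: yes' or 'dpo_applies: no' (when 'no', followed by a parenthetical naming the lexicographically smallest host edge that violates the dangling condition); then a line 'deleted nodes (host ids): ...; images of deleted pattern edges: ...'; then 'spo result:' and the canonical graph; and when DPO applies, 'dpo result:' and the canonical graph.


dpo_applies: no
(the rule deletes node 10, which keeps host edge (10,5,g) outside the match image — the dangling condition fails, DPO blocks; SPO proceeds and side-deletes such edges)
deleted nodes (host ids): 10; images of deleted pattern edges: (2,10,g)
spo result:
nodes: 2:v, 3:v, 5:z, 6:u, 8:u, 9:w, 12:z, 13:z, 15:w, 16:v
edges: (2,5,g); (2,13,k); (3,12,g); (3,12,h); (6,8,k); (8,13,h); (9,13,g); (12,2,g); (13,2,g); (13,2,k); (13,15,h); (13,16,k); (15,5,g); (15,13,k); (15,16,h); (16,3,h)


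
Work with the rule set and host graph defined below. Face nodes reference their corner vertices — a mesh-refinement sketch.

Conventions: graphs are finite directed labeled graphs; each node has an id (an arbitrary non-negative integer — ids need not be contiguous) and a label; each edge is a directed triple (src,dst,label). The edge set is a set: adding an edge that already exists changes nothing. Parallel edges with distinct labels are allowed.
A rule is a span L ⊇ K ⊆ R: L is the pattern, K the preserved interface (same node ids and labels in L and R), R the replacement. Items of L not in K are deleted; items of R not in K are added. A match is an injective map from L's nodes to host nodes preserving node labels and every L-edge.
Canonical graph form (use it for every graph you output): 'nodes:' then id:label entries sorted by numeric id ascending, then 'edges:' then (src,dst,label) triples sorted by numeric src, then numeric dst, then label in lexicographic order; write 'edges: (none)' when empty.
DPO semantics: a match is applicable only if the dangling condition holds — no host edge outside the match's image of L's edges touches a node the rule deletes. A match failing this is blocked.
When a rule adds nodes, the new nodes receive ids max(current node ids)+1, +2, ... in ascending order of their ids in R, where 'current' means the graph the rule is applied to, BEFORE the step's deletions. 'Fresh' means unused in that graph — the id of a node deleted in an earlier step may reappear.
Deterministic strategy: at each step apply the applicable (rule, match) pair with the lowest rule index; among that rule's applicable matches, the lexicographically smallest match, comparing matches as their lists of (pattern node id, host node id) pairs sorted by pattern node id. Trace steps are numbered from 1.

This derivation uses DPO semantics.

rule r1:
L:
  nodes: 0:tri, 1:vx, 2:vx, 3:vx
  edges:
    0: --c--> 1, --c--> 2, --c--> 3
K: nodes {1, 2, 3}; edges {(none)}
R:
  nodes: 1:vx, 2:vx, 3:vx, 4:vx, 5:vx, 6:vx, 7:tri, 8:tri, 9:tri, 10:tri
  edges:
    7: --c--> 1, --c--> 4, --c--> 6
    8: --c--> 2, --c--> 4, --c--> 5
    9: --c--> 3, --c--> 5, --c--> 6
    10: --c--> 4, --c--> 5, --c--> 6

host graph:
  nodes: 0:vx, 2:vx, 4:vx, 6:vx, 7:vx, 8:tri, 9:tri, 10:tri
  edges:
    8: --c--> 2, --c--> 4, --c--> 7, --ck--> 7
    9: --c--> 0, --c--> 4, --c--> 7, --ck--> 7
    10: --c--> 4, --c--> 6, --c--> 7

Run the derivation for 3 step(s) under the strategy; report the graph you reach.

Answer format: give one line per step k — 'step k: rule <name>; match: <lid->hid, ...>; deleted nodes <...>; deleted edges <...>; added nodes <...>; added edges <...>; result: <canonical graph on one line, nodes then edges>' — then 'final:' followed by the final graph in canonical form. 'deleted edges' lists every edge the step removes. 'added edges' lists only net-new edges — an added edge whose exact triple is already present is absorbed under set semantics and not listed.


step 1: rule r1; match: 0->10, 1->4, 2->6, 3->7; deleted nodes 10; deleted edges (10,4,c); (10,6,c); (10,7,c); added nodes 11, 12, 13, 14, 15, 16, 17; added edges (14,4,c); (14,11,c); (14,13,c); (15,6,c); (15,11,c); (15,12,c); (16,7,c); (16,12,c); (16,13,c); (17,11,c); (17,12,c); (17,13,c); result: nodes: 0:vx, 2:vx, 4:vx, 6:vx, 7:vx, 8:tri, 9:tri, 11:vx, 12:vx, 13:vx, 14:tri, 15:tri, 16:tri, 17:tri edges: (8,2,c); (8,4,c); (8,7,c); (8,7,ck); (9,0,c); (9,4,c); (9,7,c); (9,7,ck); (14,4,c); (14,11,c); (14,13,c); (15,6,c); (15,11,c); (15,12,c); (16,7,c); (16,12,c); (16,13,c); (17,11,c); (17,12,c); (17,13,c)
step 2: rule r1; match: 0->14, 1->4, 2->11, 3->13; deleted nodes 14; deleted edges (14,4,c); (14,11,c); (14,13,c); added nodes 18, 19, 20, 21, 22, 23, 24; added edges (21,4,c); (21,18,c); (21,20,c); (22,11,c); (22,18,c); (22,19,c); (23,13,c); (23,19,c); (23,20,c); (24,18,c); (24,19,c); (24,20,c); result: nodes: 0:vx, 2:vx, 4:vx, 6:vx, 7:vx, 8:tri, 9:tri, 11:vx, 12:vx, 13:vx, 15:tri, 16:tri, 17:tri, 18:vx, 19:vx, 20:vx, 21:tri, 22:tri, 23:tri, 24:tri edges: (8,2,c); (8,4,c); (8,7,c); (8,7,ck); (9,0,c); (9,4,c); (9,7,c); (9,7,ck); (15,6,c); (15,11,c); (15,12,c); (16,7,c); (16,12,c); (16,13,c); (17,11,c); (17,12,c); (17,13,c); (21,4,c); (21,18,c); (21,20,c); (22,11,c); (22,18,c); (22,19,c); (23,13,c); (23,19,c); (23,20,c); (24,18,c); (24,19,c); (24,20,c)
step 3: rule r1; match: 0->15, 1->6, 2->11, 3->12; deleted nodes 15; deleted edges (15,6,c); (15,11,c); (15,12,c); added nodes 25, 26, 27, 28, 29, 30, 31; added edges (28,6,c); (28,25,c); (28,27,c); (29,11,c); (29,25,c); (29,26,c); (30,12,c); (30,26,c); (30,27,c); (31,25,c); (31,26,c); (31,27,c); result: nodes: 0:vx, 2:vx, 4:vx, 6:vx, 7:vx, 8:tri, 9:tri, 11:vx, 12:vx, 13:vx, 16:tri, 17:tri, 18:vx, 19:vx, 20:vx, 21:tri, 22:tri, 23:tri, 24:tri, 25:vx, 26:vx, 27:vx, 28:tri, 29:tri, 30:tri, 31:tri edges: (8,2,c); (8,4,c); (8,7,c); (8,7,ck); (9,0,c); (9,4,c); (9,7,c); (9,7,ck); (16,7,c); (16,12,c); (16,13,c); (17,11,c); (17,12,c); (17,13,c); (21,4,c); (21,18,c); (21,20,c); (22,11,c); (22,18,c); (22,19,c); (23,13,c); (23,19,c); (23,20,c); (24,18,c); (24,19,c); (24,20,c); (28,6,c); (28,25,c); (28,27,c); (29,11,c); (29,25,c); (29,26,c); (30,12,c); (30,26,c); (30,27,c); (31,25,c); (31,26,c); (31,27,c)
final:
nodes: 0:vx, 2:vx, 4:vx, 6:vx, 7:vx, 8:tri, 9:tri, 11:vx, 12:vx, 13:vx, 16:tri, 17:tri, 18:vx, 19:vx, 20:vx, 21:tri, 22:tri, 23:tri, 24:tri, 25:vx, 26:vx, 27:vx, 28:tri, 29:tri, 30:tri, 31:tri
edges: (8,2,c); (8,4,c); (8,7,c); (8,7,ck); (9,0,c); (9,4,c); (9,7,c); (9,7,ck); (16,7,c); (16,12,c); (16,13,c); (17,11,c); (17,12,c); (17,13,c); (21,4,c); (21,18,c); (21,20,c); (22,11,c); (22,18,c); (22,19,c); (23,13,c); (23,19,c); (23,20,c); (24,18,c); (24,19,c); (24,20,c); (28,6,c); (28,25,c); (28,27,c); (29,11,c); (29,25,c); (29,26,c); (30,12,c); (30,26,c); (30,27,c); (31,25,c); (31,26,c); (31,27,c)


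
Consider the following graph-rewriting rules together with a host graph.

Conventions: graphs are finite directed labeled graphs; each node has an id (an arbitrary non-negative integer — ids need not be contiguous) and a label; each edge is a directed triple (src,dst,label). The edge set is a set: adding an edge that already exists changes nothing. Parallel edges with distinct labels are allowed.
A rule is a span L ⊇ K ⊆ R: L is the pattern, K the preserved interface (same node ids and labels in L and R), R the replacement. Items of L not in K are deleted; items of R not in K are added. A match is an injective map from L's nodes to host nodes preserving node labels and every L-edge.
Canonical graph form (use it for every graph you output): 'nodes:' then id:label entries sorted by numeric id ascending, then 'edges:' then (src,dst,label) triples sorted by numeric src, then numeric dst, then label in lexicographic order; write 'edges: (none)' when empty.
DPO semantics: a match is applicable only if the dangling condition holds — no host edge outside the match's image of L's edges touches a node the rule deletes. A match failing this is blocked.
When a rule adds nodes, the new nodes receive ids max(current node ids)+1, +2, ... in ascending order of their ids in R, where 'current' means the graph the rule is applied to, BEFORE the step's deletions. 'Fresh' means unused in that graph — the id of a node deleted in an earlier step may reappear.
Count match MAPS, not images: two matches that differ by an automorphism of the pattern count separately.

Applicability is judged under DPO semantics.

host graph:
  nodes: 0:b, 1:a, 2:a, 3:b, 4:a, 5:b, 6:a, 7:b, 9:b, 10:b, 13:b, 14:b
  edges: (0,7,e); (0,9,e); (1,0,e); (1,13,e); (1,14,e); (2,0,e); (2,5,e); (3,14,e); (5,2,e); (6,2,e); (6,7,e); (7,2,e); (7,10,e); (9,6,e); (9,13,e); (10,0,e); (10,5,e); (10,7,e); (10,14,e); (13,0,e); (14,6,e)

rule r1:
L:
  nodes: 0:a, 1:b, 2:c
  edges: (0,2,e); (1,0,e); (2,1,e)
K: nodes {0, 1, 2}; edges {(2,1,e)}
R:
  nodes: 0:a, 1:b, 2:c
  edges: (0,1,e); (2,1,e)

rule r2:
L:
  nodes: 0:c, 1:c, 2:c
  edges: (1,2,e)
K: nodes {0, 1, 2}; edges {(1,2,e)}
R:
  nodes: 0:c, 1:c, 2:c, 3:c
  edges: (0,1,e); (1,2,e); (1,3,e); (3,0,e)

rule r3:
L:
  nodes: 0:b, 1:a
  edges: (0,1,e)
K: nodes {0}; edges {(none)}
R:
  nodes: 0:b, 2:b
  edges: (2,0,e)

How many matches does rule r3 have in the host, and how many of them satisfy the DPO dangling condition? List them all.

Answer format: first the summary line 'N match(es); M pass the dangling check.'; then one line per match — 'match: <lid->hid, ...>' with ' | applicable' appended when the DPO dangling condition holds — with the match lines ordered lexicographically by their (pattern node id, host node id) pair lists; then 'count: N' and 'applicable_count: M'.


4 match(es); 0 pass the dangling check.
match: 0->5, 1->2
match: 0->7, 1->2
match: 0->9, 1->6
match: 0->14, 1->6
count: 4
applicable_count: 0


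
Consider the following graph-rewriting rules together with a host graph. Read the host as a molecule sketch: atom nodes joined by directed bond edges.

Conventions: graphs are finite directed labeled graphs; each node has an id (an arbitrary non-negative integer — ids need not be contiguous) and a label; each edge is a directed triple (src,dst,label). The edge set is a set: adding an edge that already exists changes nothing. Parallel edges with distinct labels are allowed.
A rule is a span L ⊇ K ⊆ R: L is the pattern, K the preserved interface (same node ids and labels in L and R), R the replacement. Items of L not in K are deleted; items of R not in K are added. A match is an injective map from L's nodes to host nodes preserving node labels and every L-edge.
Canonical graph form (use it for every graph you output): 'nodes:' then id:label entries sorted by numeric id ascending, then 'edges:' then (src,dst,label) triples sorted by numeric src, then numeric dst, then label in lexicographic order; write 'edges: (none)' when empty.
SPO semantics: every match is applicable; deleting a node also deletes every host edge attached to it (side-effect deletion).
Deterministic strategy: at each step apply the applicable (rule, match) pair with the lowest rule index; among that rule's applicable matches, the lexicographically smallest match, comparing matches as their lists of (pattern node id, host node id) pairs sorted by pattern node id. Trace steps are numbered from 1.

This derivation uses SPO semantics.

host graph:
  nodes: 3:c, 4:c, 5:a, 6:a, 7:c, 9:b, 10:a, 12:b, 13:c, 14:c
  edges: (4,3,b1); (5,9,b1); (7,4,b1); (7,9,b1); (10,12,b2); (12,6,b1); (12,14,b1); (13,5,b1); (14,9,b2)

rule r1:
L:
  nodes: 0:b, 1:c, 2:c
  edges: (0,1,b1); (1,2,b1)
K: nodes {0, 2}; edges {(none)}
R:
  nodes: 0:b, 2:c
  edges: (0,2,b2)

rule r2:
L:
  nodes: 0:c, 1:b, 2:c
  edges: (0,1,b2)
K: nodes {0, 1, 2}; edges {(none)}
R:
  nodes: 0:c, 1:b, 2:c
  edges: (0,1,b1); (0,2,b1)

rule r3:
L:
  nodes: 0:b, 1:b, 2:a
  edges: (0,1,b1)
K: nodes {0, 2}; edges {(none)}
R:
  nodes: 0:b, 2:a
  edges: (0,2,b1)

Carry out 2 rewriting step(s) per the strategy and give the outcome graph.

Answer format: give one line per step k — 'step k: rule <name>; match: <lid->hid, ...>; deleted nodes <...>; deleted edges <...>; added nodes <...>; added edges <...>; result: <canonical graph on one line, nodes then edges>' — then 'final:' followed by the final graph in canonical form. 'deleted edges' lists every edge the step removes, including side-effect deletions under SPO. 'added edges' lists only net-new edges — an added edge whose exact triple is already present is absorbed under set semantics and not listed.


step 1: rule r2; match: 0->14, 1->9, 2->3; deleted nodes (none); deleted edges (14,9,b2); added nodes (none); added edges (14,3,b1); (14,9,b1); result: nodes: 3:c, 4:c, 5:a, 6:a, 7:c, 9:b, 10:a, 12:b, 13:c, 14:c edges: (4,3,b1); (5,9,b1); (7,4,b1); (7,9,b1); (10,12,b2); (12,6,b1); (12,14,b1); (13,5,b1); (14,3,b1); (14,9,b1)
step 2: rule r1; match: 0->12, 1->14, 2->3; deleted nodes 14; deleted edges (12,14,b1); (14,3,b1); (14,9,b1); added nodes (none); added edges (12,3,b2); result: nodes: 3:c, 4:c, 5:a, 6:a, 7:c, 9:b, 10:a, 12:b, 13:c edges: (4,3,b1); (5,9,b1); (7,4,b1); (7,9,b1); (10,12,b2); (12,3,b2); (12,6,b1); (13,5,b1)
final:
nodes: 3:c, 4:c, 5:a, 6:a, 7:c, 9:b, 10:a, 12:b, 13:c
edges: (4,3,b1); (5,9,b1); (7,4,b1); (7,9,b1); (10,12,b2); (12,3,b2); (12,6,b1); (13,5,b1)


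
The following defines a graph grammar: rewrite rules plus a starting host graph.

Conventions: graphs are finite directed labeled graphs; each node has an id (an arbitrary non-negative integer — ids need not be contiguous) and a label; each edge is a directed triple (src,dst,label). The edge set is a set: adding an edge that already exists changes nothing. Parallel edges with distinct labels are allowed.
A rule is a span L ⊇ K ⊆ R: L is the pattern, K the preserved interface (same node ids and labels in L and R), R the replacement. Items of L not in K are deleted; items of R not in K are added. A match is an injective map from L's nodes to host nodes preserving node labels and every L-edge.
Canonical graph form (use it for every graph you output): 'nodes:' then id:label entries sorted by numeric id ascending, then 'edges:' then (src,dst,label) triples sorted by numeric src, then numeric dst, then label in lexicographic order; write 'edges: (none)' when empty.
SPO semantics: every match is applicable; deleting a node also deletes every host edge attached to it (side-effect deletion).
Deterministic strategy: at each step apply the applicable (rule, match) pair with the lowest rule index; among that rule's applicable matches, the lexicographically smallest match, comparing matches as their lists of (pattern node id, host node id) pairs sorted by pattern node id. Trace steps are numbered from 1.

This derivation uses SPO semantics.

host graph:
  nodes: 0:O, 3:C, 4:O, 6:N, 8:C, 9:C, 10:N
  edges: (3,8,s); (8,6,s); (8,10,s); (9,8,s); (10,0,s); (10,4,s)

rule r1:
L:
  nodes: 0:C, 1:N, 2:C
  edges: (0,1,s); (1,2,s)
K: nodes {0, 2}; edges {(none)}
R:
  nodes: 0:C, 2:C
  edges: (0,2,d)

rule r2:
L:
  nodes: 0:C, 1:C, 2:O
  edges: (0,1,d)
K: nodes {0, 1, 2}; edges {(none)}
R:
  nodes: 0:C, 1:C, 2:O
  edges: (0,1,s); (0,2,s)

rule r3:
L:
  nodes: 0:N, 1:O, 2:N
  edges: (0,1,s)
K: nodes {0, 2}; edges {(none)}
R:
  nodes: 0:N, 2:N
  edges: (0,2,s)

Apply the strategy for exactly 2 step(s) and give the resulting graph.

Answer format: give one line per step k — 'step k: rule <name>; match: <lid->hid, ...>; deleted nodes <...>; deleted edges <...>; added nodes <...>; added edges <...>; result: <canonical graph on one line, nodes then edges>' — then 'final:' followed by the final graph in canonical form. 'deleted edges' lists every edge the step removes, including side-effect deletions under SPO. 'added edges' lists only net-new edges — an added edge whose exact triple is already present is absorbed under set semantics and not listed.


step 1: rule r3; match: 0->10, 1->0, 2->6; deleted nodes 0; deleted edges (10,0,s); added nodes (none); added edges (10,6,s); result: nodes: 3:C, 4:O, 6:N, 8:C, 9:C, 10:N edges: (3,8,s); (8,6,s); (8,10,s); (9,8,s); (10,4,s); (10,6,s)
step 2: rule r3; match: 0->10, 1->4, 2->6; deleted nodes 4; deleted edges (10,4,s); added nodes (none); added edges (none); result: nodes: 3:C, 6:N, 8:C, 9:C, 10:N edges: (3,8,s); (8,6,s); (8,10,s); (9,8,s); (10,6,s)
final:
nodes: 3:C, 6:N, 8:C, 9:C, 10:N
edges: (3,8,s); (8,6,s); (8,10,s); (9,8,s); (10,6,s)


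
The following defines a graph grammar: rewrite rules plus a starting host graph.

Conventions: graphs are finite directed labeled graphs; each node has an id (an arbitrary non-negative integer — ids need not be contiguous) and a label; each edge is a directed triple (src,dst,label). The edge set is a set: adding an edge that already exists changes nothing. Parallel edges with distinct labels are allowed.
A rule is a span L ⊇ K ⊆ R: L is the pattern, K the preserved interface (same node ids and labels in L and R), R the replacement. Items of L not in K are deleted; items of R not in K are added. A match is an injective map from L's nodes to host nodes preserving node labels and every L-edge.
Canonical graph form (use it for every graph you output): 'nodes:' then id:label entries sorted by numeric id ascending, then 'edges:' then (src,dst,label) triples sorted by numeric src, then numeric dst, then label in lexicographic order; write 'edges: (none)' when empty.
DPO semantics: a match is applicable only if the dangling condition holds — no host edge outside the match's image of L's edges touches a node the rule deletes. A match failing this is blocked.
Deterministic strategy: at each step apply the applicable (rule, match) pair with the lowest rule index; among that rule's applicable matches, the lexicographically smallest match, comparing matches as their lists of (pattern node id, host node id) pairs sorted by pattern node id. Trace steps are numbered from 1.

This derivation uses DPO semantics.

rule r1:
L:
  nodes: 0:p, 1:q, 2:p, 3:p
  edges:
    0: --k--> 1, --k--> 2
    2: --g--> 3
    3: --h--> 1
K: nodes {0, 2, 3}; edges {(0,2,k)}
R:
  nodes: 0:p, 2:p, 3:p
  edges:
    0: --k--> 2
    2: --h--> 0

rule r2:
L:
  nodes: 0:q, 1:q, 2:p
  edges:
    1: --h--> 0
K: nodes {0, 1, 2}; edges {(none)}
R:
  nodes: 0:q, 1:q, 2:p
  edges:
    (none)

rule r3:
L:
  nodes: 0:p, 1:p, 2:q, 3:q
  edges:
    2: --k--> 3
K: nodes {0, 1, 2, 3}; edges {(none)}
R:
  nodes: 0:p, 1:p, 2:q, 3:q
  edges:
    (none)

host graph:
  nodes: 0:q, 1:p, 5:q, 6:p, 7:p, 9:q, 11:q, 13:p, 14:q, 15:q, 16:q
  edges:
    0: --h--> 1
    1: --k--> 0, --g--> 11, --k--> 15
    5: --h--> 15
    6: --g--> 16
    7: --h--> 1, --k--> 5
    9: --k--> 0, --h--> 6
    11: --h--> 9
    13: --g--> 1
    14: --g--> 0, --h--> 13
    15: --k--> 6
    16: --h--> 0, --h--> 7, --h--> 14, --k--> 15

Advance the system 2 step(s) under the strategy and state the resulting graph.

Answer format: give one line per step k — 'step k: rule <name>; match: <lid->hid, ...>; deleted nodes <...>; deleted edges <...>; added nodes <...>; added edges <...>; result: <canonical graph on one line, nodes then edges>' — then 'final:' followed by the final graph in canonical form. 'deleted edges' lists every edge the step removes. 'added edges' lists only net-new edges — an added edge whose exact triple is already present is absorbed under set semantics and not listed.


step 1: rule r2; match: 0->0, 1->16, 2->1; deleted nodes (none); deleted edges (16,0,h); added nodes (none); added edges (none); result: nodes: 0:q, 1:p, 5:q, 6:p, 7:p, 9:q, 11:q, 13:p, 14:q, 15:q, 16:q edges: (0,1,h); (1,0,k); (1,11,g); (1,15,k); (5,15,h); (6,16,g); (7,1,h); (7,5,k); (9,0,k); (9,6,h); (11,9,h); (13,1,g); (14,0,g); (14,13,h); (15,6,k); (16,7,h); (16,14,h); (16,15,k)
step 2: rule r2; match: 0->9, 1->11, 2->1; deleted nodes (none); deleted edges (11,9,h); added nodes (none); added edges (none); result: nodes: 0:q, 1:p, 5:q, 6:p, 7:p, 9:q, 11:q, 13:p, 14:q, 15:q, 16:q edges: (0,1,h); (1,0,k); (1,11,g); (1,15,k); (5,15,h); (6,16,g); (7,1,h); (7,5,k); (9,0,k); (9,6,h); (13,1,g); (14,0,g); (14,13,h); (15,6,k); (16,7,h); (16,14,h); (16,15,k)
final:
nodes: 0:q, 1:p, 5:q, 6:p, 7:p, 9:q, 11:q, 13:p, 14:q, 15:q, 16:q
edges: (0,1,h); (1,0,k); (1,11,g); (1,15,k); (5,15,h); (6,16,g); (7,1,h); (7,5,k); (9,0,k); (9,6,h); (13,1,g); (14,0,g); (14,13,h); (15,6,k); (16,7,h); (16,14,h); (16,15,k)


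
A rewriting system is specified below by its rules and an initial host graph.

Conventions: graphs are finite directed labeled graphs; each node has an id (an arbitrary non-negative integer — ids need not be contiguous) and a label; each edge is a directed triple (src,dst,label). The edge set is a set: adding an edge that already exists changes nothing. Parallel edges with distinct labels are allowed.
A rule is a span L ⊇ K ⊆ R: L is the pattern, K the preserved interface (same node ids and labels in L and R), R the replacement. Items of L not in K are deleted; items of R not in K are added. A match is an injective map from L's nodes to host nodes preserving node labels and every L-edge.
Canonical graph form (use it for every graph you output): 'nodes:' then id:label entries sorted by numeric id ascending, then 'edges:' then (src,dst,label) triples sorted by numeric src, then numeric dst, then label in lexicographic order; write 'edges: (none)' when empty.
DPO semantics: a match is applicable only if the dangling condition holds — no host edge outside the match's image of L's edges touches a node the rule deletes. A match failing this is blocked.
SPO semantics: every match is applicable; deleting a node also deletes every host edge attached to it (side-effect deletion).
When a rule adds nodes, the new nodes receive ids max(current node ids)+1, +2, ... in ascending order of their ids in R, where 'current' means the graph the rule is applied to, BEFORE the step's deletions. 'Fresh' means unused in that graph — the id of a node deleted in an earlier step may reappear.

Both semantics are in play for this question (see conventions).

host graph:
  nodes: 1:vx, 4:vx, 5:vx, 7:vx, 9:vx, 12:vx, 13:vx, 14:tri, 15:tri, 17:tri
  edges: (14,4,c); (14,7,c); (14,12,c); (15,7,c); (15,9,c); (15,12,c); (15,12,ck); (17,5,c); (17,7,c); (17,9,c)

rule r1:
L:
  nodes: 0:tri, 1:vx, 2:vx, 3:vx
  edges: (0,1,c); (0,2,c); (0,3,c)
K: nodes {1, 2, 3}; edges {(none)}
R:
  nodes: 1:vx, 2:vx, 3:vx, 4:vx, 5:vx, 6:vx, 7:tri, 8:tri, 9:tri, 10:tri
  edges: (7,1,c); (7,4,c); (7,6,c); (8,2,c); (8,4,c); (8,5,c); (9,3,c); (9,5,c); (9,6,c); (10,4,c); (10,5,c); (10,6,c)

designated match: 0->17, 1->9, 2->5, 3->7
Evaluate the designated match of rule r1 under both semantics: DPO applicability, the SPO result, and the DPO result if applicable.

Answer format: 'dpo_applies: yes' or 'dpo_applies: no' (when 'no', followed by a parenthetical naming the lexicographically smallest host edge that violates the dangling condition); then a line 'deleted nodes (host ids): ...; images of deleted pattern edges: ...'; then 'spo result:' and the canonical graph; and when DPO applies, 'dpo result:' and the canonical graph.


dpo_applies: yes
deleted nodes (host ids): 17; images of deleted pattern edges: (17,5,c); (17,7,c); (17,9,c)
spo result:
nodes: 1:vx, 4:vx, 5:vx, 7:vx, 9:vx, 12:vx, 13:vx, 14:tri, 15:tri, 18:vx, 19:vx, 20:vx, 21:tri, 22:tri, 23:tri, 24:tri
edges: (14,4,c); (14,7,c); (14,12,c); (15,7,c); (15,9,c); (15,12,c); (15,12,ck); (21,9,c); (21,18,c); (21,20,c); (22,5,c); (22,18,c); (22,19,c); (23,7,c); (23,19,c); (23,20,c); (24,18,c); (24,19,c); (24,20,c)
dpo result:
nodes: 1:vx, 4:vx, 5:vx, 7:vx, 9:vx, 12:vx, 13:vx, 14:tri, 15:tri, 18:vx, 19:vx, 20:vx, 21:tri, 22:tri, 23:tri, 24:tri
edges: (14,4,c); (14,7,c); (14,12,c); (15,7,c); (15,9,c); (15,12,c); (15,12,ck); (21,9,c); (21,18,c); (21,20,c); (22,5,c); (22,18,c); (22,19,c); (23,7,c); (23,19,c); (23,20,c); (24,18,c); (24,19,c); (24,20,c)
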